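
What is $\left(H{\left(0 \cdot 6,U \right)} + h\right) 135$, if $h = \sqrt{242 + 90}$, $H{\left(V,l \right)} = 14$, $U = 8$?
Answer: $1890 + 270 \sqrt{83} \approx 4349.8$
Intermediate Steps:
$h = 2 \sqrt{83}$ ($h = \sqrt{332} = 2 \sqrt{83} \approx 18.221$)
$\left(H{\left(0 \cdot 6,U \right)} + h\right) 135 = \left(14 + 2 \sqrt{83}\right) 135 = 1890 + 270 \sqrt{83}$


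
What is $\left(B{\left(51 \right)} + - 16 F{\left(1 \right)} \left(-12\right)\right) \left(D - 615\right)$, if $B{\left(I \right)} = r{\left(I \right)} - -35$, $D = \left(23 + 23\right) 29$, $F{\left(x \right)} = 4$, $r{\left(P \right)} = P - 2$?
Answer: $612588$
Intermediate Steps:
$r{\left(P \right)} = -2 + P$
$D = 1334$ ($D = 46 \cdot 29 = 1334$)
$B{\left(I \right)} = 33 + I$ ($B{\left(I \right)} = \left(-2 + I\right) - -35 = \left(-2 + I\right) + 35 = 33 + I$)
$\left(B{\left(51 \right)} + - 16 F{\left(1 \right)} \left(-12\right)\right) \left(D - 615\right) = \left(\left(33 + 51\right) + \left(-16\right) 4 \left(-12\right)\right) \left(1334 - 615\right) = \left(84 - -768\right) 719 = \left(84 + 768\right) 719 = 852 \cdot 719 = 612588$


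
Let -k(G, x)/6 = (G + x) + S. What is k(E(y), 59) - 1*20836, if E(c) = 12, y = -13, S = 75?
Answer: -21712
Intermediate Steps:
k(G, x) = -450 - 6*G - 6*x (k(G, x) = -6*((G + x) + 75) = -6*(75 + G + x) = -450 - 6*G - 6*x)
k(E(y), 59) - 1*20836 = (-450 - 6*12 - 6*59) - 1*20836 = (-450 - 72 - 354) - 20836 = -876 - 20836 = -21712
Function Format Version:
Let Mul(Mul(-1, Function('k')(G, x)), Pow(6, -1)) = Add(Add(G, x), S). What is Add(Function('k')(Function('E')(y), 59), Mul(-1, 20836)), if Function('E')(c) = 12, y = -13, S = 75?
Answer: -21712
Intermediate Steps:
Function('k')(G, x) = Add(-450, Mul(-6, G), Mul(-6, x)) (Function('k')(G, x) = Mul(-6, Add(Add(G, x), 75)) = Mul(-6, Add(75, G, x)) = Add(-450, Mul(-6, G), Mul(-6, x)))
Add(Function('k')(Function('E')(y), 59), Mul(-1, 20836)) = Add(Add(-450, Mul(-6, 12), Mul(-6, 59)), Mul(-1, 20836)) = Add(Add(-450, -72, -354), -20836) = Add(-876, -20836) = -21712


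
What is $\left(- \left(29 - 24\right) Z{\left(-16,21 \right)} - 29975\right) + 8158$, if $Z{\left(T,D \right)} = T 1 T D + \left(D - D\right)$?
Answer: $-48697$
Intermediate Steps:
$Z{\left(T,D \right)} = D T^{2}$ ($Z{\left(T,D \right)} = T T D + 0 = T^{2} D + 0 = D T^{2} + 0 = D T^{2}$)
$\left(- \left(29 - 24\right) Z{\left(-16,21 \right)} - 29975\right) + 8158 = \left(- \left(29 - 24\right) 21 \left(-16\right)^{2} - 29975\right) + 8158 = \left(- 5 \cdot 21 \cdot 256 - 29975\right) + 8158 = \left(- 5 \cdot 5376 - 29975\right) + 8158 = \left(\left(-1\right) 26880 - 29975\right) + 8158 = \left(-26880 - 29975\right) + 8158 = -56855 + 8158 = -48697$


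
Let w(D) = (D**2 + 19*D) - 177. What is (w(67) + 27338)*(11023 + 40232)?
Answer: 1687468365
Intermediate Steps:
w(D) = -177 + D**2 + 19*D
(w(67) + 27338)*(11023 + 40232) = ((-177 + 67**2 + 19*67) + 27338)*(11023 + 40232) = ((-177 + 4489 + 1273) + 27338)*51255 = (5585 + 27338)*51255 = 32923*51255 = 1687468365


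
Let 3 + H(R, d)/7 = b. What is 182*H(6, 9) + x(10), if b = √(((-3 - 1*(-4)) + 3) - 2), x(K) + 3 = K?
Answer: -3815 + 1274*√2 ≈ -2013.3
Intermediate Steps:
x(K) = -3 + K
b = √2 (b = √(((-3 + 4) + 3) - 2) = √((1 + 3) - 2) = √(4 - 2) = √2 ≈ 1.4142)
H(R, d) = -21 + 7*√2
182*H(6, 9) + x(10) = 182*(-21 + 7*√2) + (-3 + 10) = (-3822 + 1274*√2) + 7 = -3815 + 1274*√2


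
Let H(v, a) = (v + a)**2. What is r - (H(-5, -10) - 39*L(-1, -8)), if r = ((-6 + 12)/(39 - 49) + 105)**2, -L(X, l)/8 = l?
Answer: 329259/25 ≈ 13170.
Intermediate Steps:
L(X, l) = -8*l
H(v, a) = (a + v)**2
r = 272484/25 (r = (6/(-10) + 105)**2 = (6*(-1/10) + 105)**2 = (-3/5 + 105)**2 = (522/5)**2 = 272484/25 ≈ 10899.)
r - (H(-5, -10) - 39*L(-1, -8)) = 272484/25 - ((-10 - 5)**2 - (-312)*(-8)) = 272484/25 - ((-15)**2 - 39*64) = 272484/25 - (225 - 2496) = 272484/25 - 1*(-2271) = 272484/25 + 2271 = 329259/25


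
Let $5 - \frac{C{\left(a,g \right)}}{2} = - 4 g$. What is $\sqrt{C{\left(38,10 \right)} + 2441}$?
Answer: $\sqrt{2531} \approx 50.309$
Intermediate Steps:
$C{\left(a,g \right)} = 10 + 8 g$ ($C{\left(a,g \right)} = 10 - 2 \left(- 4 g\right) = 10 + 8 g$)
$\sqrt{C{\left(38,10 \right)} + 2441} = \sqrt{\left(10 + 8 \cdot 10\right) + 2441} = \sqrt{\left(10 + 80\right) + 2441} = \sqrt{90 + 2441} = \sqrt{2531}$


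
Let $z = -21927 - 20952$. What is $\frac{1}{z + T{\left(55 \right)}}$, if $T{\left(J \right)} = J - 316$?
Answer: $- \frac{1}{43140} \approx -2.318 \cdot 10^{-5}$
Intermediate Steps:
$T{\left(J \right)} = -316 + J$
$z = -42879$
$\frac{1}{z + T{\left(55 \right)}} = \frac{1}{-42879 + \left(-316 + 55\right)} = \frac{1}{-42879 - 261} = \frac{1}{-43140} = - \frac{1}{43140}$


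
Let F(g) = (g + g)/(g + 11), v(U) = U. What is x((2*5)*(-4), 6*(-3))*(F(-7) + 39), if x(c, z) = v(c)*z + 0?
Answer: 25560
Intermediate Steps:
F(g) = 2*g/(11 + g) (F(g) = (2*g)/(11 + g) = 2*g/(11 + g))
x(c, z) = c*z (x(c, z) = c*z + 0 = c*z)
x((2*5)*(-4), 6*(-3))*(F(-7) + 39) = (((2*5)*(-4))*(6*(-3)))*(2*(-7)/(11 - 7) + 39) = ((10*(-4))*(-18))*(2*(-7)/4 + 39) = (-40*(-18))*(2*(-7)*(¼) + 39) = 720*(-7/2 + 39) = 720*(71/2) = 25560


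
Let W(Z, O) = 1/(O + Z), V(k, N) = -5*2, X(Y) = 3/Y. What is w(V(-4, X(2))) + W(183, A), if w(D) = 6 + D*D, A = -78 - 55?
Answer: 5301/50 ≈ 106.02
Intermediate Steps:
A = -133
V(k, N) = -10
w(D) = 6 + D**2
w(V(-4, X(2))) + W(183, A) = (6 + (-10)**2) + 1/(-133 + 183) = (6 + 100) + 1/50 = 106 + 1/50 = 5301/50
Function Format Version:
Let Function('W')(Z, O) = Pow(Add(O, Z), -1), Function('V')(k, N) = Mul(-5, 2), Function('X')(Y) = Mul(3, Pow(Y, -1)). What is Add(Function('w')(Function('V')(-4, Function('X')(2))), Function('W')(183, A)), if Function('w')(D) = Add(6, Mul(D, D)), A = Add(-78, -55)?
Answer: Rational(5301, 50) ≈ 106.02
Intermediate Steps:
A = -133
Function('V')(k, N) = -10
Function('w')(D) = Add(6, Pow(D, 2))
Add(Function('w')(Function('V')(-4, Function('X')(2))), Function('W')(183, A)) = Add(Add(6, Pow(-10, 2)), Pow(Add(-133, 183), -1)) = Add(Add(6, 100), Pow(50, -1)) = Add(106, Rational(1, 50)) = Rational(5301, 50)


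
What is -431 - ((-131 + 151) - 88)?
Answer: -363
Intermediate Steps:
-431 - ((-131 + 151) - 88) = -431 - (20 - 88) = -431 - 1*(-68) = -431 + 68 = -363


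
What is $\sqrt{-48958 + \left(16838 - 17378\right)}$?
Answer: $i \sqrt{49498} \approx 222.48 i$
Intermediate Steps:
$\sqrt{-48958 + \left(16838 - 17378\right)} = \sqrt{-48958 - 540} = \sqrt{-49498} = i \sqrt{49498}$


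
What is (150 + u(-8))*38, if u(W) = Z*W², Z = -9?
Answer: -16188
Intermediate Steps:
u(W) = -9*W²
(150 + u(-8))*38 = (150 - 9*(-8)²)*38 = (150 - 9*64)*38 = (150 - 576)*38 = -426*38 = -16188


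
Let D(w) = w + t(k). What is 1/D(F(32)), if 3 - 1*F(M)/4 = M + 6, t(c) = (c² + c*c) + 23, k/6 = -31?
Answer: 1/69075 ≈ 1.4477e-5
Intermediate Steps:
k = -186 (k = 6*(-31) = -186)
t(c) = 23 + 2*c² (t(c) = (c² + c²) + 23 = 2*c² + 23 = 23 + 2*c²)
F(M) = -12 - 4*M (F(M) = 12 - 4*(M + 6) = 12 - 4*(6 + M) = 12 + (-24 - 4*M) = -12 - 4*M)
D(w) = 69215 + w (D(w) = w + (23 + 2*(-186)²) = w + (23 + 2*34596) = w + (23 + 69192) = w + 69215 = 69215 + w)
1/D(F(32)) = 1/(69215 + (-12 - 4*32)) = 1/(69215 + (-12 - 128)) = 1/(69215 - 140) = 1/69075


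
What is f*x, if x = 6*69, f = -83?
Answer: -34362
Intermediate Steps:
x = 414
f*x = -83*414 = -34362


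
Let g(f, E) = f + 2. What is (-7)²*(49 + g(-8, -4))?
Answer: 2107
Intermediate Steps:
g(f, E) = 2 + f
(-7)²*(49 + g(-8, -4)) = (-7)²*(49 + (2 - 8)) = 49*(49 - 6) = 49*43 = 2107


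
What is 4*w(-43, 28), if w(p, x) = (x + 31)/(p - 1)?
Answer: -59/11 ≈ -5.3636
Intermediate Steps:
w(p, x) = (31 + x)/(-1 + p)
4*w(-43, 28) = 4*((31 + 28)/(-1 - 43)) = 4*(59/(-44)) = 4*(-1/44*59) = 4*(-59/44) = -59/11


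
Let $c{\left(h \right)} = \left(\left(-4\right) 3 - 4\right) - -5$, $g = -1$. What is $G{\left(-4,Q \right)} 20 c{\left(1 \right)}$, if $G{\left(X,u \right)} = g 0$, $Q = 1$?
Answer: $0$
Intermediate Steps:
$c{\left(h \right)} = -11$ ($c{\left(h \right)} = \left(-12 - 4\right) + 5 = -16 + 5 = -11$)
$G{\left(X,u \right)} = 0$ ($G{\left(X,u \right)} = \left(-1\right) 0 = 0$)
$G{\left(-4,Q \right)} 20 c{\left(1 \right)} = 0 \cdot 20 \left(-11\right) = 0 \left(-11\right) = 0$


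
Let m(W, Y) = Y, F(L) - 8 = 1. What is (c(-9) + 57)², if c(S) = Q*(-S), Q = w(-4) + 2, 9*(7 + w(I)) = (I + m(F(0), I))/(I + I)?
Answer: 169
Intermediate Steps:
F(L) = 9 (F(L) = 8 + 1 = 9)
w(I) = -62/9 (w(I) = -7 + ((I + I)/(I + I))/9 = -7 + ((2*I)/((2*I)))/9 = -7 + ((2*I)*(1/(2*I)))/9 = -7 + (⅑)*1 = -7 + ⅑ = -62/9)
Q = -44/9 (Q = -62/9 + 2 = -44/9 ≈ -4.8889)
c(S) = 44*S/9 (c(S) = -(-44)*S/9 = 44*S/9)
(c(-9) + 57)² = ((44/9)*(-9) + 57)² = (-44 + 57)² = 13² = 169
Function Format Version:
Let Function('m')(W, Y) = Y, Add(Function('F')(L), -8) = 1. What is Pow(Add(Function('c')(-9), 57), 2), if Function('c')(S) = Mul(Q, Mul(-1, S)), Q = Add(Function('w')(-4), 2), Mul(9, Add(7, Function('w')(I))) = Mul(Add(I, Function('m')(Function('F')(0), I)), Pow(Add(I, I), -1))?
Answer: 169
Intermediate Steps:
Function('F')(L) = 9 (Function('F')(L) = Add(8, 1) = 9)
Function('w')(I) = Rational(-62, 9) (Function('w')(I) = Add(-7, Mul(Rational(1, 9), Mul(Add(I, I), Pow(Add(I, I), -1)))) = Add(-7, Mul(Rational(1, 9), Mul(Mul(2, I), Pow(Mul(2, I), -1)))) = Add(-7, Mul(Rational(1, 9), Mul(Mul(2, I), Mul(Rational(1, 2), Pow(I, -1))))) = Add(-7, Mul(Rational(1, 9), 1)) = Add(-7, Rational(1, 9)) = Rational(-62, 9))
Q = Rational(-44, 9) (Q = Add(Rational(-62, 9), 2) = Rational(-44, 9) ≈ -4.8889)
Function('c')(S) = Mul(Rational(44, 9), S) (Function('c')(S) = Mul(Rational(-44, 9), Mul(-1, S)) = Mul(Rational(44, 9), S))
Pow(Add(Function('c')(-9), 57), 2) = Pow(Add(Mul(Rational(44, 9), -9), 57), 2) = Pow(Add(-44, 57), 2) = Pow(13, 2) = 169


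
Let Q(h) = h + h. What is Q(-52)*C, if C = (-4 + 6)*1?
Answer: -208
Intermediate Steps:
Q(h) = 2*h
C = 2 (C = 2*1 = 2)
Q(-52)*C = (2*(-52))*2 = -104*2 = -208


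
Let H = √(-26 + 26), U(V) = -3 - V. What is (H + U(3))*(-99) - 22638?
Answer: -22044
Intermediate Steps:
H = 0 (H = √0 = 0)
(H + U(3))*(-99) - 22638 = (0 + (-3 - 1*3))*(-99) - 22638 = (0 + (-3 - 3))*(-99) - 22638 = (0 - 6)*(-99) - 22638 = -6*(-99) - 22638 = 594 - 22638 = -22044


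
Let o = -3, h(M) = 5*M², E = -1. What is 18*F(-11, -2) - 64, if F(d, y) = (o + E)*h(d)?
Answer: -43624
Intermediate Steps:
F(d, y) = -20*d² (F(d, y) = (-3 - 1)*(5*d²) = -20*d²)
18*F(-11, -2) - 64 = 18*(-20*(-11)²) - 64 = 18*(-20*121) - 64 = 18*(-2420) - 64 = -43560 - 64 = -43624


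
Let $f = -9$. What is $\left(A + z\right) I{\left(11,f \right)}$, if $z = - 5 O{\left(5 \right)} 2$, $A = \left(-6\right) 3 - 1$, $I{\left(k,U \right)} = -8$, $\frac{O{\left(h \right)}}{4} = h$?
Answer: $1752$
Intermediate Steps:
$O{\left(h \right)} = 4 h$
$A = -19$ ($A = -18 - 1 = -19$)
$z = -200$ ($z = - 5 \cdot 4 \cdot 5 \cdot 2 = \left(-5\right) 20 \cdot 2 = \left(-100\right) 2 = -200$)
$\left(A + z\right) I{\left(11,f \right)} = \left(-19 - 200\right) \left(-8\right) = \left(-219\right) \left(-8\right) = 1752$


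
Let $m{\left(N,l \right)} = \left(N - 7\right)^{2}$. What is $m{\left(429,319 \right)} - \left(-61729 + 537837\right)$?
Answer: $-298024$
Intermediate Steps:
$m{\left(N,l \right)} = \left(-7 + N\right)^{2}$
$m{\left(429,319 \right)} - \left(-61729 + 537837\right) = \left(-7 + 429\right)^{2} - \left(-61729 + 537837\right) = 422^{2} - 476108 = 178084 - 476108 = -298024$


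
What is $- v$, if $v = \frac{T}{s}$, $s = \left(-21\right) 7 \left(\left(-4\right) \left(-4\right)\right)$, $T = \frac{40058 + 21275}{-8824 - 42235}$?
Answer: $- \frac{61333}{120090768} \approx -0.00051072$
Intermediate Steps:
$T = - \frac{61333}{51059}$ ($T = \frac{61333}{-51059} = 61333 \left(- \frac{1}{51059}\right) = - \frac{61333}{51059} \approx -1.2012$)
$s = -2352$ ($s = \left(-147\right) 16 = -2352$)
$v = \frac{61333}{120090768}$ ($v = - \frac{61333}{51059 \left(-2352\right)} = \left(- \frac{61333}{51059}\right) \left(- \frac{1}{2352}\right) = \frac{61333}{120090768} \approx 0.00051072$)
$- v = \left(-1\right) \frac{61333}{120090768} = - \frac{61333}{120090768}$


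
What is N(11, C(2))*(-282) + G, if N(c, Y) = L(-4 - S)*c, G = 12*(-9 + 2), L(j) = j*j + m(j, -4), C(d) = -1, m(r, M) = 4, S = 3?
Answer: -164490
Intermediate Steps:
L(j) = 4 + j² (L(j) = j*j + 4 = j² + 4 = 4 + j²)
G = -84 (G = 12*(-7) = -84)
N(c, Y) = 53*c (N(c, Y) = (4 + (-4 - 1*3)²)*c = (4 + (-4 - 3)²)*c = (4 + (-7)²)*c = (4 + 49)*c = 53*c)
N(11, C(2))*(-282) + G = (53*11)*(-282) - 84 = 583*(-282) - 84 = -164406 - 84 = -164490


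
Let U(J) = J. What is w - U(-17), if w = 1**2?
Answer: 18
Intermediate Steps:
w = 1
w - U(-17) = 1 - 1*(-17) = 1 + 17 = 18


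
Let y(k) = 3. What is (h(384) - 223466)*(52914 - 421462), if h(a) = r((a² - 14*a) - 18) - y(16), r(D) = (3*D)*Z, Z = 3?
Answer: -388850940772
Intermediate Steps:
r(D) = 9*D (r(D) = (3*D)*3 = 9*D)
h(a) = -165 - 126*a + 9*a² (h(a) = 9*((a² - 14*a) - 18) - 1*3 = 9*(-18 + a² - 14*a) - 3 = (-162 - 126*a + 9*a²) - 3 = -165 - 126*a + 9*a²)
(h(384) - 223466)*(52914 - 421462) = ((-165 - 126*384 + 9*384²) - 223466)*(52914 - 421462) = ((-165 - 48384 + 9*147456) - 223466)*(-368548) = ((-165 - 48384 + 1327104) - 223466)*(-368548) = (1278555 - 223466)*(-368548) = 1055089*(-368548) = -388850940772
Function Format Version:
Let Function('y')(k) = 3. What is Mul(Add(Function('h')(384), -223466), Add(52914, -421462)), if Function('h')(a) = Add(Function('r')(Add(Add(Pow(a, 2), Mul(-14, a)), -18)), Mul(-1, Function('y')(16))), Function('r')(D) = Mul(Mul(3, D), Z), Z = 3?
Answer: -388850940772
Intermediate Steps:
Function('r')(D) = Mul(9, D) (Function('r')(D) = Mul(Mul(3, D), 3) = Mul(9, D))
Function('h')(a) = Add(-165, Mul(-126, a), Mul(9, Pow(a, 2))) (Function('h')(a) = Add(Mul(9, Add(Add(Pow(a, 2), Mul(-14, a)), -18)), Mul(-1, 3)) = Add(Mul(9, Add(-18, Pow(a, 2), Mul(-14, a))), -3) = Add(Add(-162, Mul(-126, a), Mul(9, Pow(a, 2))), -3) = Add(-165, Mul(-126, a), Mul(9, Pow(a, 2))))
Mul(Add(Function('h')(384), -223466), Add(52914, -421462)) = Mul(Add(Add(-165, Mul(-126, 384), Mul(9, Pow(384, 2))), -223466), Add(52914, -421462)) = Mul(Add(Add(-165, -48384, Mul(9, 147456)), -223466), -368548) = Mul(Add(Add(-165, -48384, 1327104), -223466), -368548) = Mul(Add(1278555, -223466), -368548) = Mul(1055089, -368548) = -388850940772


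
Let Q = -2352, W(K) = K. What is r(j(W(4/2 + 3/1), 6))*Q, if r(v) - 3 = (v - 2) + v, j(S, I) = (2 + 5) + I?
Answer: -63504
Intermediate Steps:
j(S, I) = 7 + I
r(v) = 1 + 2*v (r(v) = 3 + ((v - 2) + v) = 3 + ((-2 + v) + v) = 3 + (-2 + 2*v) = 1 + 2*v)
r(j(W(4/2 + 3/1), 6))*Q = (1 + 2*(7 + 6))*(-2352) = (1 + 2*13)*(-2352) = (1 + 26)*(-2352) = 27*(-2352) = -63504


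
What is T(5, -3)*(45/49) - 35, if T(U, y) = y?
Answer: -1850/49 ≈ -37.755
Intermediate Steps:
T(5, -3)*(45/49) - 35 = -135/49 - 35 = -1850/49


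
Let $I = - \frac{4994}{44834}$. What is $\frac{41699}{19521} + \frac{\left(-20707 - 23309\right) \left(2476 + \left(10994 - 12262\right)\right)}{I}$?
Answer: $\frac{23267893244609699}{48743937} \approx 4.7735 \cdot 10^{8}$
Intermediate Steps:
$I = - \frac{2497}{22417}$ ($I = \left(-4994\right) \frac{1}{44834} = - \frac{2497}{22417} \approx -0.11139$)
$\frac{41699}{19521} + \frac{\left(-20707 - 23309\right) \left(2476 + \left(10994 - 12262\right)\right)}{I} = \frac{41699}{19521} + \frac{\left(-20707 - 23309\right) \left(2476 + \left(10994 - 12262\right)\right)}{- \frac{2497}{22417}} = 41699 \cdot \frac{1}{19521} + - 44016 \left(2476 + \left(10994 - 12262\right)\right) \left(- \frac{22417}{2497}\right) = \frac{41699}{19521} + - 44016 \left(2476 - 1268\right) \left(- \frac{22417}{2497}\right) = \frac{41699}{19521} + \left(-44016\right) 1208 \left(- \frac{22417}{2497}\right) = \frac{41699}{19521} - - \frac{1191941659776}{2497} = \frac{41699}{19521} + \frac{1191941659776}{2497} = \frac{23267893244609699}{48743937}$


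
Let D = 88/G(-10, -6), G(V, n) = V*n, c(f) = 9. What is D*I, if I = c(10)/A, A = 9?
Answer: 22/15 ≈ 1.4667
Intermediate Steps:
D = 22/15 (D = 88/((-10*(-6))) = 88/60 = 88*(1/60) = 22/15 ≈ 1.4667)
I = 1 (I = 9/9 = 9*(⅑) = 1)
D*I = (22/15)*1 = 22/15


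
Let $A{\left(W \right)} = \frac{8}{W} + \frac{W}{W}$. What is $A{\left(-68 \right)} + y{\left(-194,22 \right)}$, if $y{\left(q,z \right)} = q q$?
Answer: $\frac{639827}{17} \approx 37637.0$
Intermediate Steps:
$y{\left(q,z \right)} = q^{2}$
$A{\left(W \right)} = 1 + \frac{8}{W}$ ($A{\left(W \right)} = \frac{8}{W} + 1 = 1 + \frac{8}{W}$)
$A{\left(-68 \right)} + y{\left(-194,22 \right)} = \frac{8 - 68}{-68} + \left(-194\right)^{2} = \left(- \frac{1}{68}\right) \left(-60\right) + 37636 = \frac{15}{17} + 37636 = \frac{639827}{17}$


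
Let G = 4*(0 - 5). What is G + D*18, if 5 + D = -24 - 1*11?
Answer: -740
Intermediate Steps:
D = -40 (D = -5 + (-24 - 1*11) = -5 + (-24 - 11) = -5 - 35 = -40)
G = -20 (G = 4*(-5) = -20)
G + D*18 = -20 - 40*18 = -20 - 720 = -740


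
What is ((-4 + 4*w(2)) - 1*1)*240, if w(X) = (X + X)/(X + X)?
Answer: -240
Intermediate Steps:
w(X) = 1 (w(X) = (2*X)/((2*X)) = (2*X)*(1/(2*X)) = 1)
((-4 + 4*w(2)) - 1*1)*240 = ((-4 + 4*1) - 1*1)*240 = ((-4 + 4) - 1)*240 = (0 - 1)*240 = -1*240 = -240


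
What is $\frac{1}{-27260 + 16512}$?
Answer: $- \frac{1}{10748} \approx -9.3041 \cdot 10^{-5}$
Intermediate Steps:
$\frac{1}{-27260 + 16512} = \frac{1}{-10748} = - \frac{1}{10748}$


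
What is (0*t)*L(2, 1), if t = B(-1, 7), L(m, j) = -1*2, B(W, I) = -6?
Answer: 0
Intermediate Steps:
L(m, j) = -2
t = -6
(0*t)*L(2, 1) = (0*(-6))*(-2) = 0*(-2) = 0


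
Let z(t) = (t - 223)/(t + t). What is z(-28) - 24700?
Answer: -1382949/56 ≈ -24696.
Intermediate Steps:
z(t) = (-223 + t)/(2*t) (z(t) = (-223 + t)/((2*t)) = (-223 + t)*(1/(2*t)) = (-223 + t)/(2*t))
z(-28) - 24700 = (½)*(-223 - 28)/(-28) - 24700 = (½)*(-1/28)*(-251) - 24700 = 251/56 - 24700 = -1382949/56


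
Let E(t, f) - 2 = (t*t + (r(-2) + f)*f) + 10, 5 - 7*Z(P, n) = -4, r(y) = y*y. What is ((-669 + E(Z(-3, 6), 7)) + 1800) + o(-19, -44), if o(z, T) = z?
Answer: 58930/49 ≈ 1202.7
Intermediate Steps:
r(y) = y²
Z(P, n) = 9/7 (Z(P, n) = 5/7 - ⅐*(-4) = 5/7 + 4/7 = 9/7)
E(t, f) = 12 + t² + f*(4 + f) (E(t, f) = 2 + ((t*t + ((-2)² + f)*f) + 10) = 2 + ((t² + (4 + f)*f) + 10) = 2 + ((t² + f*(4 + f)) + 10) = 2 + (10 + t² + f*(4 + f)) = 12 + t² + f*(4 + f))
((-669 + E(Z(-3, 6), 7)) + 1800) + o(-19, -44) = ((-669 + (12 + 7² + (9/7)² + 4*7)) + 1800) - 19 = ((-669 + (12 + 49 + 81/49 + 28)) + 1800) - 19 = ((-669 + 4442/49) + 1800) - 19 = (-28339/49 + 1800) - 19 = 59861/49 - 19 = 58930/49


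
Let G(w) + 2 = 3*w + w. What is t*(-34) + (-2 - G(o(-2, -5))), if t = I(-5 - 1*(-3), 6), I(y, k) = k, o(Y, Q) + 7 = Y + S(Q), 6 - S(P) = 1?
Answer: -188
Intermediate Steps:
S(P) = 5 (S(P) = 6 - 1*1 = 6 - 1 = 5)
o(Y, Q) = -2 + Y (o(Y, Q) = -7 + (Y + 5) = -7 + (5 + Y) = -2 + Y)
G(w) = -2 + 4*w (G(w) = -2 + (3*w + w) = -2 + 4*w)
t = 6
t*(-34) + (-2 - G(o(-2, -5))) = 6*(-34) + (-2 - (-2 + 4*(-2 - 2))) = -204 + (-2 - (-2 + 4*(-4))) = -204 + (-2 - (-2 - 16)) = -204 + (-2 - 1*(-18)) = -204 + (-2 + 18) = -204 + 16 = -188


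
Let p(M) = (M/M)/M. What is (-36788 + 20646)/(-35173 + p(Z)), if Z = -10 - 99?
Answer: 125677/273847 ≈ 0.45893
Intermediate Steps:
Z = -109
p(M) = 1/M
(-36788 + 20646)/(-35173 + p(Z)) = (-36788 + 20646)/(-35173 + 1/(-109)) = -16142/(-35173 - 1/109) = -16142/(-3833858/109) = -16142*(-109/3833858) = 125677/273847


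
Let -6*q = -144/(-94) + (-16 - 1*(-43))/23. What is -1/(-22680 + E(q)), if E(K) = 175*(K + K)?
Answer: 1081/24687705 ≈ 4.3787e-5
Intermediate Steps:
q = -975/2162 (q = -(-144/(-94) + (-16 - 1*(-43))/23)/6 = -(-144*(-1/94) + (-16 + 43)*(1/23))/6 = -(72/47 + 27*(1/23))/6 = -(72/47 + 27/23)/6 = -⅙*2925/1081 = -975/2162 ≈ -0.45097)
E(K) = 350*K (E(K) = 175*(2*K) = 350*K)
-1/(-22680 + E(q)) = -1/(-22680 + 350*(-975/2162)) = -1/(-22680 - 170625/1081) = -1/(-24687705/1081) = -1*(-1081/24687705) = 1081/24687705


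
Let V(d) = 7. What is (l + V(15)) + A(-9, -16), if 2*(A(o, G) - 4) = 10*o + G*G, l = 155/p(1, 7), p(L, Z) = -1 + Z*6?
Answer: 4009/41 ≈ 97.781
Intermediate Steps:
p(L, Z) = -1 + 6*Z
l = 155/41 (l = 155/(-1 + 6*7) = 155/(-1 + 42) = 155/41 ≈ 3.7805)
A(o, G) = 4 + G²/2 + 5*o (A(o, G) = 4 + (10*o + G*G)/2 = 4 + (10*o + G²)/2 = 4 + (G² + 10*o)/2 = 4 + (G²/2 + 5*o) = 4 + G²/2 + 5*o)
(l + V(15)) + A(-9, -16) = (155/41 + 7) + (4 + (½)*(-16)² + 5*(-9)) = 442/41 + (4 + (½)*256 - 45) = 442/41 + (4 + 128 - 45) = 442/41 + 87 = 4009/41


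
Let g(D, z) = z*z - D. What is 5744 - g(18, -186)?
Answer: -28834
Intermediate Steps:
g(D, z) = z² - D
5744 - g(18, -186) = 5744 - ((-186)² - 1*18) = 5744 - (34596 - 18) = 5744 - 1*34578 = 5744 - 34578 = -28834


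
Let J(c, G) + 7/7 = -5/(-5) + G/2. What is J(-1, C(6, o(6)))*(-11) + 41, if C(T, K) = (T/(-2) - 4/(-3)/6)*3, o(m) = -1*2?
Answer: 521/6 ≈ 86.833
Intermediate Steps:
o(m) = -2
C(T, K) = ⅔ - 3*T/2 (C(T, K) = (T*(-½) - 4*(-⅓)*(⅙))*3 = (-T/2 + (4/3)*(⅙))*3 = (-T/2 + 2/9)*3 = (2/9 - T/2)*3 = ⅔ - 3*T/2)
J(c, G) = G/2 (J(c, G) = -1 + (-5/(-5) + G/2) = -1 + (-5*(-⅕) + G*(½)) = -1 + (1 + G/2) = G/2)
J(-1, C(6, o(6)))*(-11) + 41 = ((⅔ - 3/2*6)/2)*(-11) + 41 = ((⅔ - 9)/2)*(-11) + 41 = ((½)*(-25/3))*(-11) + 41 = -25/6*(-11) + 41 = 275/6 + 41 = 521/6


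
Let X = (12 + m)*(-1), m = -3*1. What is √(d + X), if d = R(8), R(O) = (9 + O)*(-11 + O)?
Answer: 2*I*√15 ≈ 7.746*I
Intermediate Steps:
m = -3
R(O) = (-11 + O)*(9 + O)
d = -51 (d = -99 + 8² - 2*8 = -99 + 64 - 16 = -51)
X = -9 (X = (12 - 3)*(-1) = 9*(-1) = -9)
√(d + X) = √(-51 - 9) = √(-60) = 2*I*√15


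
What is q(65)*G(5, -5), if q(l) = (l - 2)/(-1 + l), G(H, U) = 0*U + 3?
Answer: 189/64 ≈ 2.9531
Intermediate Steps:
G(H, U) = 3 (G(H, U) = 0 + 3 = 3)
q(l) = (-2 + l)/(-1 + l)
q(65)*G(5, -5) = ((-2 + 65)/(-1 + 65))*3 = (63/64)*3 = 189/64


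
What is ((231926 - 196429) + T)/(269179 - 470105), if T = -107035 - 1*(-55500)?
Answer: 729/9133 ≈ 0.079820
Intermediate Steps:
T = -51535 (T = -107035 + 55500 = -51535)
((231926 - 196429) + T)/(269179 - 470105) = ((231926 - 196429) - 51535)/(269179 - 470105) = (35497 - 51535)/(-200926) = -16038*(-1/200926) = 729/9133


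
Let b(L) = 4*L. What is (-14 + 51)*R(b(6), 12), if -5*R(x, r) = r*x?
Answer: -10656/5 ≈ -2131.2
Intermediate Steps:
R(x, r) = -r*x/5
(-14 + 51)*R(b(6), 12) = (-14 + 51)*(-⅕*12*4*6) = 37*(-⅕*12*24) = 37*(-288/5) = -10656/5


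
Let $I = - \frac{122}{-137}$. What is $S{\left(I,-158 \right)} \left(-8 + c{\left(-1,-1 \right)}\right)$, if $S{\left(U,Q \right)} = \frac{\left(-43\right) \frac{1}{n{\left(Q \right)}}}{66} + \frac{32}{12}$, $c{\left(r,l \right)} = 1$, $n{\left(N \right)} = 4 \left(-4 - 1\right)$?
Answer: $- \frac{24941}{1320} \approx -18.895$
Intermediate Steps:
$n{\left(N \right)} = -20$ ($n{\left(N \right)} = 4 \left(-4 - 1\right) = 4 \left(-5\right) = -20$)
$I = \frac{122}{137}$ ($I = \left(-122\right) \left(- \frac{1}{137}\right) = \frac{122}{137} \approx 0.89051$)
$S{\left(U,Q \right)} = \frac{3563}{1320}$ ($S{\left(U,Q \right)} = \frac{\left(-43\right) \frac{1}{-20}}{66} + \frac{32}{12} = \left(-43\right) \left(- \frac{1}{20}\right) \frac{1}{66} + 32 \cdot \frac{1}{12} = \frac{43}{20} \cdot \frac{1}{66} + \frac{8}{3} = \frac{43}{1320} + \frac{8}{3} = \frac{3563}{1320}$)
$S{\left(I,-158 \right)} \left(-8 + c{\left(-1,-1 \right)}\right) = \frac{3563 \left(-8 + 1\right)}{1320} = \frac{3563}{1320} \left(-7\right) = - \frac{24941}{1320}$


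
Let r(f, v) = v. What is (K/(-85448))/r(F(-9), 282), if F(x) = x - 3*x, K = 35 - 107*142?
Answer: 5053/8032112 ≈ 0.00062910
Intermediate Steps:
K = -15159 (K = 35 - 15194 = -15159)
F(x) = -2*x
(K/(-85448))/r(F(-9), 282) = -15159/(-85448)/282 = -15159*(-1/85448)*(1/282) = (15159/85448)*(1/282) = 5053/8032112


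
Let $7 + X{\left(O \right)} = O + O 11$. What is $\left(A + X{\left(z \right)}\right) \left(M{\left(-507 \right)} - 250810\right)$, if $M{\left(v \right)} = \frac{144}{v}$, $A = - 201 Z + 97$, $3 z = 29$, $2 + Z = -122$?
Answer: $- \frac{1065183751940}{169} \approx -6.3029 \cdot 10^{9}$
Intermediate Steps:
$Z = -124$ ($Z = -2 - 122 = -124$)
$z = \frac{29}{3}$ ($z = \frac{1}{3} \cdot 29 = \frac{29}{3} \approx 9.6667$)
$A = 25021$ ($A = \left(-201\right) \left(-124\right) + 97 = 24924 + 97 = 25021$)
$X{\left(O \right)} = -7 + 12 O$ ($X{\left(O \right)} = -7 + \left(O + O 11\right) = -7 + \left(O + 11 O\right) = -7 + 12 O$)
$\left(A + X{\left(z \right)}\right) \left(M{\left(-507 \right)} - 250810\right) = \left(25021 + \left(-7 + 12 \cdot \frac{29}{3}\right)\right) \left(\frac{144}{-507} - 250810\right) = \left(25021 + \left(-7 + 116\right)\right) \left(144 \left(- \frac{1}{507}\right) - 250810\right) = \left(25021 + 109\right) \left(- \frac{48}{169} - 250810\right) = 25130 \left(- \frac{42386938}{169}\right) = - \frac{1065183751940}{169}$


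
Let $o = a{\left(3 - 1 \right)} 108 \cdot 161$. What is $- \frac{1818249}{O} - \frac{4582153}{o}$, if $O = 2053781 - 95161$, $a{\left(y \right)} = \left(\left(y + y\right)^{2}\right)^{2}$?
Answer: $- \frac{4267079798383}{2179615011840} \approx -1.9577$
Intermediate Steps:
$a{\left(y \right)} = 16 y^{4}$ ($a{\left(y \right)} = \left(\left(2 y\right)^{2}\right)^{2} = \left(4 y^{2}\right)^{2} = 16 y^{4}$)
$O = 1958620$ ($O = 2053781 - 95161 = 1958620$)
$o = 4451328$ ($o = 16 \left(3 - 1\right)^{4} \cdot 108 \cdot 161 = 16 \cdot 2^{4} \cdot 108 \cdot 161 = 16 \cdot 16 \cdot 108 \cdot 161 = 256 \cdot 108 \cdot 161 = 27648 \cdot 161 = 4451328$)
$- \frac{1818249}{O} - \frac{4582153}{o} = - \frac{1818249}{1958620} - \frac{4582153}{4451328} = - \frac{4267079798383}{2179615011840}$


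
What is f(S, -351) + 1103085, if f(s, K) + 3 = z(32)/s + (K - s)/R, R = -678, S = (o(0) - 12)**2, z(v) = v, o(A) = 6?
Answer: 2243671757/2034 ≈ 1.1031e+6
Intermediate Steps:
S = 36 (S = (6 - 12)**2 = (-6)**2 = 36)
f(s, K) = -3 + 32/s - K/678 + s/678 (f(s, K) = -3 + (32/s + (K - s)/(-678)) = -3 + (32/s + (K - s)*(-1/678)) = -3 + (32/s + (-K/678 + s/678)) = -3 + (32/s - K/678 + s/678) = -3 + 32/s - K/678 + s/678)
f(S, -351) + 1103085 = (1/678)*(21696 + 36*(-2034 + 36 - 1*(-351)))/36 + 1103085 = (1/678)*(1/36)*(21696 + 36*(-2034 + 36 + 351)) + 1103085 = (1/678)*(1/36)*(21696 + 36*(-1647)) + 1103085 = (1/678)*(1/36)*(21696 - 59292) + 1103085 = (1/678)*(1/36)*(-37596) + 1103085 = -3133/2034 + 1103085 = 2243671757/2034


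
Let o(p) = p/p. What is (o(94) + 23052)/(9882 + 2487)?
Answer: 23053/12369 ≈ 1.8638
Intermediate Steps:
o(p) = 1
(o(94) + 23052)/(9882 + 2487) = (1 + 23052)/(9882 + 2487) = 23053/12369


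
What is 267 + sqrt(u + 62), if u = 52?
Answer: 267 + sqrt(114) ≈ 277.68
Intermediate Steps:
267 + sqrt(u + 62) = 267 + sqrt(52 + 62) = 267 + sqrt(114)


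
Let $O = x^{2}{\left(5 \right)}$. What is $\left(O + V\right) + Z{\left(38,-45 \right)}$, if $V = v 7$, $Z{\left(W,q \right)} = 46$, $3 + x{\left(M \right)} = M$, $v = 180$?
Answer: $1310$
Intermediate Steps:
$x{\left(M \right)} = -3 + M$
$V = 1260$ ($V = 180 \cdot 7 = 1260$)
$O = 4$ ($O = \left(-3 + 5\right)^{2} = 2^{2} = 4$)
$\left(O + V\right) + Z{\left(38,-45 \right)} = \left(4 + 1260\right) + 46 = 1264 + 46 = 1310$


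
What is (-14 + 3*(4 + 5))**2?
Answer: 169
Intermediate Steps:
(-14 + 3*(4 + 5))**2 = (-14 + 3*9)**2 = (-14 + 27)**2 = 13**2 = 169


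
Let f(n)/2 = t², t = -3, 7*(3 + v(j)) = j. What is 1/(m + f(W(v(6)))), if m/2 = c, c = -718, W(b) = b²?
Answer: -1/1418 ≈ -0.00070522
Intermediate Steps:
v(j) = -3 + j/7
f(n) = 18 (f(n) = 2*(-3)² = 2*9 = 18)
m = -1436 (m = 2*(-718) = -1436)
1/(m + f(W(v(6)))) = 1/(-1436 + 18) = 1/(-1418) = -1/1418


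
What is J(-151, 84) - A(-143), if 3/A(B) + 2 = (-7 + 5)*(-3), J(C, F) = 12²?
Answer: 573/4 ≈ 143.25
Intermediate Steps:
J(C, F) = 144
A(B) = ¾ (A(B) = 3/(-2 + (-7 + 5)*(-3)) = 3/(-2 - 2*(-3)) = 3/(-2 + 6) = 3/4 = 3*(¼) = ¾)
J(-151, 84) - A(-143) = 144 - 1*¾ = 144 - ¾ = 573/4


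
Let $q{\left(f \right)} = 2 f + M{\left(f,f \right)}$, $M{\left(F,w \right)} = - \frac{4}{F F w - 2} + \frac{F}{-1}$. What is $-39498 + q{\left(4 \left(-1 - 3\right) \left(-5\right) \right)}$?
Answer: $- \frac{10090968584}{255999} \approx -39418.0$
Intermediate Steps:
$M{\left(F,w \right)} = - F - \frac{4}{-2 + w F^{2}}$ ($M{\left(F,w \right)} = - \frac{4}{F^{2} w - 2} + F \left(-1\right) = - \frac{4}{w F^{2} - 2} - F = - \frac{4}{-2 + w F^{2}} - F = - F - \frac{4}{-2 + w F^{2}}$)
$q{\left(f \right)} = 2 f + \frac{-4 - f^{4} + 2 f}{-2 + f^{3}}$ ($q{\left(f \right)} = 2 f + \frac{-4 + 2 f - f f^{3}}{-2 + f f^{2}} = 2 f + \frac{-4 + 2 f - f^{4}}{-2 + f^{3}} = 2 f + \frac{-4 - f^{4} + 2 f}{-2 + f^{3}}$)
$-39498 + q{\left(4 \left(-1 - 3\right) \left(-5\right) \right)} = -39498 + \frac{-4 + \left(4 \left(-1 - 3\right) \left(-5\right)\right)^{4} - 2 \cdot 4 \left(-1 - 3\right) \left(-5\right)}{-2 + \left(4 \left(-1 - 3\right) \left(-5\right)\right)^{3}} = -39498 + \frac{-4 + \left(4 \left(-4\right) \left(-5\right)\right)^{4} - 2 \cdot 4 \left(-4\right) \left(-5\right)}{-2 + \left(4 \left(-4\right) \left(-5\right)\right)^{3}} = -39498 + \frac{-4 + \left(\left(-16\right) \left(-5\right)\right)^{4} - 2 \left(\left(-16\right) \left(-5\right)\right)}{-2 + \left(\left(-16\right) \left(-5\right)\right)^{3}} = -39498 + \frac{-4 + 80^{4} - 160}{-2 + 80^{3}} = -39498 + \frac{-4 + 40960000 - 160}{-2 + 512000} = -39498 + \frac{1}{511998} \cdot 40959836 = -39498 + \frac{20479918}{255999} = - \frac{10090968584}{255999}$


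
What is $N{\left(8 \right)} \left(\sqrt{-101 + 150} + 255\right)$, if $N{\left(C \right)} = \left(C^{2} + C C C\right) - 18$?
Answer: $146196$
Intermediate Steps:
$N{\left(C \right)} = -18 + C^{2} + C^{3}$ ($N{\left(C \right)} = \left(C^{2} + C^{2} C\right) - 18 = \left(C^{2} + C^{3}\right) - 18 = -18 + C^{2} + C^{3}$)
$N{\left(8 \right)} \left(\sqrt{-101 + 150} + 255\right) = \left(-18 + 8^{2} + 8^{3}\right) \left(\sqrt{-101 + 150} + 255\right) = \left(-18 + 64 + 512\right) \left(\sqrt{49} + 255\right) = 558 \left(7 + 255\right) = 558 \cdot 262 = 146196$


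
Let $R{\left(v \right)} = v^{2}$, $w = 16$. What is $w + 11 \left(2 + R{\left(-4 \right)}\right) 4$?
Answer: $808$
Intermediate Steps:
$w + 11 \left(2 + R{\left(-4 \right)}\right) 4 = 16 + 11 \left(2 + \left(-4\right)^{2}\right) 4 = 16 + 11 \left(2 + 16\right) 4 = 16 + 11 \cdot 18 \cdot 4 = 16 + 11 \cdot 72 = 16 + 792 = 808$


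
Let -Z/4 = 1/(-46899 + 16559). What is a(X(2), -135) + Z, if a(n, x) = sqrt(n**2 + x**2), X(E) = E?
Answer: 1/7585 + sqrt(18229) ≈ 135.01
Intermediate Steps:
Z = 1/7585 (Z = -4/(-46899 + 16559) = -4/(-30340) = -4*(-1/30340) = 1/7585 ≈ 0.00013184)
a(X(2), -135) + Z = sqrt(2**2 + (-135)**2) + 1/7585 = sqrt(4 + 18225) + 1/7585 = sqrt(18229) + 1/7585 = 1/7585 + sqrt(18229)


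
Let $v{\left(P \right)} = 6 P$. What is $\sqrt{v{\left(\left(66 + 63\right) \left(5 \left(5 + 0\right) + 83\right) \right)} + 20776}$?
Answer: $4 \sqrt{6523} \approx 323.06$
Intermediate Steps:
$\sqrt{v{\left(\left(66 + 63\right) \left(5 \left(5 + 0\right) + 83\right) \right)} + 20776} = \sqrt{6 \left(66 + 63\right) \left(5 \left(5 + 0\right) + 83\right) + 20776} = \sqrt{6 \cdot 129 \left(5 \cdot 5 + 83\right) + 20776} = \sqrt{6 \cdot 129 \left(25 + 83\right) + 20776} = \sqrt{6 \cdot 129 \cdot 108 + 20776} = \sqrt{6 \cdot 13932 + 20776} = \sqrt{83592 + 20776} = \sqrt{104368} = 4 \sqrt{6523}$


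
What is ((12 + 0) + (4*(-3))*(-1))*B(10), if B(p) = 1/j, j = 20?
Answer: 6/5 ≈ 1.2000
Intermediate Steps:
B(p) = 1/20
((12 + 0) + (4*(-3))*(-1))*B(10) = ((12 + 0) + (4*(-3))*(-1))*(1/20) = (12 - 12*(-1))*(1/20) = (12 + 12)*(1/20) = 24*(1/20) = 6/5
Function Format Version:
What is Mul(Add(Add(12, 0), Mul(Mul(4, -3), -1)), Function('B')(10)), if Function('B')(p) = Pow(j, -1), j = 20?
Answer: Rational(6, 5) ≈ 1.2000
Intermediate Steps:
Function('B')(p) = Rational(1, 20) (Function('B')(p) = Pow(20, -1) = Rational(1, 20))
Mul(Add(Add(12, 0), Mul(Mul(4, -3), -1)), Function('B')(10)) = Mul(Add(Add(12, 0), Mul(Mul(4, -3), -1)), Rational(1, 20)) = Mul(Add(12, Mul(-12, -1)), Rational(1, 20)) = Mul(Add(12, 12), Rational(1, 20)) = Mul(24, Rational(1, 20)) = Rational(6, 5)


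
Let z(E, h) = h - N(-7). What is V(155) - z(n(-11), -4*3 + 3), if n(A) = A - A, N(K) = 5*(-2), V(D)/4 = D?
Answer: 619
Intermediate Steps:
V(D) = 4*D
N(K) = -10
n(A) = 0
z(E, h) = 10 + h (z(E, h) = h - 1*(-10) = h + 10 = 10 + h)
V(155) - z(n(-11), -4*3 + 3) = 4*155 - (10 + (-4*3 + 3)) = 620 - (10 + (-12 + 3)) = 620 - (10 - 9) = 620 - 1*1 = 620 - 1 = 619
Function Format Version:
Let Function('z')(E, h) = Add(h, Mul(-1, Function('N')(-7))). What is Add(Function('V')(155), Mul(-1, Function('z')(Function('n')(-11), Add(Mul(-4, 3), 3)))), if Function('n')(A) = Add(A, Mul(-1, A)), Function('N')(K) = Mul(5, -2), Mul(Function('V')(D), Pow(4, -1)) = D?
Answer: 619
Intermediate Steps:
Function('V')(D) = Mul(4, D)
Function('N')(K) = -10
Function('n')(A) = 0
Function('z')(E, h) = Add(10, h) (Function('z')(E, h) = Add(h, Mul(-1, -10)) = Add(h, 10) = Add(10, h))
Add(Function('V')(155), Mul(-1, Function('z')(Function('n')(-11), Add(Mul(-4, 3), 3)))) = Add(Mul(4, 155), Mul(-1, Add(10, Add(Mul(-4, 3), 3)))) = Add(620, Mul(-1, Add(10, Add(-12, 3)))) = Add(620, Mul(-1, Add(10, -9))) = Add(620, Mul(-1, 1)) = Add(620, -1) = 619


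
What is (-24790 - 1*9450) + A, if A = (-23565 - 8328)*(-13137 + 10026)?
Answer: 99184883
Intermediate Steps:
A = 99219123 (A = -31893*(-3111) = 99219123)
(-24790 - 1*9450) + A = (-24790 - 1*9450) + 99219123 = (-24790 - 9450) + 99219123 = -34240 + 99219123 = 99184883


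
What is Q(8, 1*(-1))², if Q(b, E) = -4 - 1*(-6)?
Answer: 4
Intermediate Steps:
Q(b, E) = 2 (Q(b, E) = -4 + 6 = 2)
Q(8, 1*(-1))² = 2² = 4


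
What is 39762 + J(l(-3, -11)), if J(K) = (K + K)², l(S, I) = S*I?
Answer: 44118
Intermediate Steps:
l(S, I) = I*S
J(K) = 4*K² (J(K) = (2*K)² = 4*K²)
39762 + J(l(-3, -11)) = 39762 + 4*(-11*(-3))² = 39762 + 4*33² = 39762 + 4*1089 = 39762 + 4356 = 44118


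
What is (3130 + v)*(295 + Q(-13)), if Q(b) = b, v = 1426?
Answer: 1284792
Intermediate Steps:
(3130 + v)*(295 + Q(-13)) = (3130 + 1426)*(295 - 13) = 4556*282 = 1284792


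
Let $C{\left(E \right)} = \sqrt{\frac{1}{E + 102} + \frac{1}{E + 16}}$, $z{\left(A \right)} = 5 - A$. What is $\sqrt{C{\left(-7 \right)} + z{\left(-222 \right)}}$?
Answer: $\frac{\sqrt{18438075 + 570 \sqrt{2470}}}{285} \approx 15.078$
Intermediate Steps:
$C{\left(E \right)} = \sqrt{\frac{1}{16 + E} + \frac{1}{102 + E}}$ ($C{\left(E \right)} = \sqrt{\frac{1}{102 + E} + \frac{1}{16 + E}} = \sqrt{\frac{1}{16 + E} + \frac{1}{102 + E}}$)
$\sqrt{C{\left(-7 \right)} + z{\left(-222 \right)}} = \sqrt{\sqrt{2} \sqrt{\frac{59 - 7}{\left(16 - 7\right) \left(102 - 7\right)}} + \left(5 - -222\right)} = \sqrt{\sqrt{2} \sqrt{\frac{1}{9} \cdot \frac{1}{95} \cdot 52} + \left(5 + 222\right)} = \sqrt{\sqrt{2} \sqrt{\frac{1}{9} \cdot \frac{1}{95} \cdot 52} + 227} = \sqrt{\sqrt{2} \sqrt{\frac{52}{855}} + 227} = \sqrt{\sqrt{2} \frac{2 \sqrt{1235}}{285} + 227} = \sqrt{\frac{2 \sqrt{2470}}{285} + 227} = \sqrt{227 + \frac{2 \sqrt{2470}}{285}}$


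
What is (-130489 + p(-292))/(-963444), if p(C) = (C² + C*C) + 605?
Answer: -3387/80287 ≈ -0.042186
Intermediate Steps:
p(C) = 605 + 2*C² (p(C) = (C² + C²) + 605 = 2*C² + 605 = 605 + 2*C²)
(-130489 + p(-292))/(-963444) = (-130489 + (605 + 2*(-292)²))/(-963444) = (-130489 + (605 + 2*85264))*(-1/963444) = (-130489 + (605 + 170528))*(-1/963444) = (-130489 + 171133)*(-1/963444) = 40644*(-1/963444) = -3387/80287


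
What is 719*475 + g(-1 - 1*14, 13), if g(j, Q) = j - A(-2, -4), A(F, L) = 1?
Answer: 341509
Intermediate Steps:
g(j, Q) = -1 + j (g(j, Q) = j - 1*1 = j - 1 = -1 + j)
719*475 + g(-1 - 1*14, 13) = 719*475 + (-1 + (-1 - 1*14)) = 341525 + (-1 + (-1 - 14)) = 341525 + (-1 - 15) = 341525 - 16 = 341509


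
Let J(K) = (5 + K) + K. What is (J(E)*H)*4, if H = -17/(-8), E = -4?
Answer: -51/2 ≈ -25.500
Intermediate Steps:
H = 17/8 (H = -17*(-1/8) = 17/8 ≈ 2.1250)
J(K) = 5 + 2*K
(J(E)*H)*4 = ((5 + 2*(-4))*(17/8))*4 = ((5 - 8)*(17/8))*4 = -3*17/8*4 = -51/8*4 = -51/2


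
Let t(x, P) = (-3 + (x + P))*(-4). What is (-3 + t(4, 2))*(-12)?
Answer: 180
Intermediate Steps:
t(x, P) = 12 - 4*P - 4*x (t(x, P) = (-3 + (P + x))*(-4) = (-3 + P + x)*(-4) = 12 - 4*P - 4*x)
(-3 + t(4, 2))*(-12) = (-3 + (12 - 4*2 - 4*4))*(-12) = (-3 + (12 - 8 - 16))*(-12) = (-3 - 12)*(-12) = -15*(-12) = 180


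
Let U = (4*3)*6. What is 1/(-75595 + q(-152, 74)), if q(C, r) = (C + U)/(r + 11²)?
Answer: -39/2948221 ≈ -1.3228e-5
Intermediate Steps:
U = 72 (U = 12*6 = 72)
q(C, r) = (72 + C)/(121 + r) (q(C, r) = (C + 72)/(r + 11²) = (72 + C)/(r + 121) = (72 + C)/(121 + r))
1/(-75595 + q(-152, 74)) = 1/(-75595 + (72 - 152)/(121 + 74)) = 1/(-75595 - 80/195) = 1/(-75595 + (1/195)*(-80)) = 1/(-75595 - 16/39) = 1/(-2948221/39) = -39/2948221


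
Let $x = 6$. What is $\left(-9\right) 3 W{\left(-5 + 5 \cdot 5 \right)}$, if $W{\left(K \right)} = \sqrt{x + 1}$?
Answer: $- 27 \sqrt{7} \approx -71.435$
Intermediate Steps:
$W{\left(K \right)} = \sqrt{7}$ ($W{\left(K \right)} = \sqrt{6 + 1} = \sqrt{7}$)
$\left(-9\right) 3 W{\left(-5 + 5 \cdot 5 \right)} = \left(-9\right) 3 \sqrt{7} = - 27 \sqrt{7}$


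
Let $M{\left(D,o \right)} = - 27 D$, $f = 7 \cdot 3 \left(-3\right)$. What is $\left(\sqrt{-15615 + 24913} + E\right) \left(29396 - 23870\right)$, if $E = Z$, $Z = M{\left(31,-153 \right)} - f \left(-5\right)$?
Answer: $-6365952 + 5526 \sqrt{9298} \approx -5.8331 \cdot 10^{6}$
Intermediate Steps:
$f = -63$ ($f = 21 \left(-3\right) = -63$)
$Z = -1152$ ($Z = \left(-27\right) 31 - \left(-63\right) \left(-5\right) = -837 - 315 = -1152$)
$E = -1152$
$\left(\sqrt{-15615 + 24913} + E\right) \left(29396 - 23870\right) = \left(\sqrt{-15615 + 24913} - 1152\right) \left(29396 - 23870\right) = \left(\sqrt{9298} - 1152\right) 5526 = \left(-1152 + \sqrt{9298}\right) 5526 = -6365952 + 5526 \sqrt{9298}$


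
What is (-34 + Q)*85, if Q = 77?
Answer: 3655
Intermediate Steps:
(-34 + Q)*85 = (-34 + 77)*85 = 43*85 = 3655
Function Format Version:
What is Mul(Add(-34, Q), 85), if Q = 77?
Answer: 3655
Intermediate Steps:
Mul(Add(-34, Q), 85) = Mul(Add(-34, 77), 85) = Mul(43, 85) = 3655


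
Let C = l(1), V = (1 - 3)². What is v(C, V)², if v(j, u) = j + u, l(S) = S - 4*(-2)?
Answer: 169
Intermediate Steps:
V = 4 (V = (-2)² = 4)
l(S) = 8 + S (l(S) = S + 8 = 8 + S)
C = 9 (C = 8 + 1 = 9)
v(C, V)² = (9 + 4)² = 13² = 169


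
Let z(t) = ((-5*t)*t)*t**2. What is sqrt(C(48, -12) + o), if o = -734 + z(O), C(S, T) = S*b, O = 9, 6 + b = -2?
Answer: I*sqrt(33923) ≈ 184.18*I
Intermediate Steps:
b = -8 (b = -6 - 2 = -8)
C(S, T) = -8*S (C(S, T) = S*(-8) = -8*S)
z(t) = -5*t**4 (z(t) = (-5*t**2)*t**2 = -5*t**4)
o = -33539 (o = -734 - 5*9**4 = -734 - 5*6561 = -734 - 32805 = -33539)
sqrt(C(48, -12) + o) = sqrt(-8*48 - 33539) = sqrt(-384 - 33539) = sqrt(-33923) = I*sqrt(33923)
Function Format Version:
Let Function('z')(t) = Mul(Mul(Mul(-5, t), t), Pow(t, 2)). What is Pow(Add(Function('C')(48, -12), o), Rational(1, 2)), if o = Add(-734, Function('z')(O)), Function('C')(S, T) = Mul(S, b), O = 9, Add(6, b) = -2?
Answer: Mul(I, Pow(33923, Rational(1, 2))) ≈ Mul(184.18, I)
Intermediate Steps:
b = -8 (b = Add(-6, -2) = -8)
Function('C')(S, T) = Mul(-8, S) (Function('C')(S, T) = Mul(S, -8) = Mul(-8, S))
Function('z')(t) = Mul(-5, Pow(t, 4)) (Function('z')(t) = Mul(Mul(-5, Pow(t, 2)), Pow(t, 2)) = Mul(-5, Pow(t, 4)))
o = -33539 (o = Add(-734, Mul(-5, Pow(9, 4))) = Add(-734, Mul(-5, 6561)) = Add(-734, -32805) = -33539)
Pow(Add(Function('C')(48, -12), o), Rational(1, 2)) = Pow(Add(Mul(-8, 48), -33539), Rational(1, 2)) = Pow(Add(-384, -33539), Rational(1, 2)) = Pow(-33923, Rational(1, 2)) = Mul(I, Pow(33923, Rational(1, 2)))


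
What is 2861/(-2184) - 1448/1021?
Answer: -6083513/2229864 ≈ -2.7282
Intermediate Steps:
2861/(-2184) - 1448/1021 = 2861*(-1/2184) - 1448*1/1021 = -2861/2184 - 1448/1021 = -6083513/2229864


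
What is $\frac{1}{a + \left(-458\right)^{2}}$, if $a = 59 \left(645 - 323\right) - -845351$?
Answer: $\frac{1}{1074113} \approx 9.31 \cdot 10^{-7}$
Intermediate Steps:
$a = 864349$ ($a = 59 \cdot 322 + 845351 = 18998 + 845351 = 864349$)
$\frac{1}{a + \left(-458\right)^{2}} = \frac{1}{864349 + \left(-458\right)^{2}} = \frac{1}{864349 + 209764} = \frac{1}{1074113}$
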